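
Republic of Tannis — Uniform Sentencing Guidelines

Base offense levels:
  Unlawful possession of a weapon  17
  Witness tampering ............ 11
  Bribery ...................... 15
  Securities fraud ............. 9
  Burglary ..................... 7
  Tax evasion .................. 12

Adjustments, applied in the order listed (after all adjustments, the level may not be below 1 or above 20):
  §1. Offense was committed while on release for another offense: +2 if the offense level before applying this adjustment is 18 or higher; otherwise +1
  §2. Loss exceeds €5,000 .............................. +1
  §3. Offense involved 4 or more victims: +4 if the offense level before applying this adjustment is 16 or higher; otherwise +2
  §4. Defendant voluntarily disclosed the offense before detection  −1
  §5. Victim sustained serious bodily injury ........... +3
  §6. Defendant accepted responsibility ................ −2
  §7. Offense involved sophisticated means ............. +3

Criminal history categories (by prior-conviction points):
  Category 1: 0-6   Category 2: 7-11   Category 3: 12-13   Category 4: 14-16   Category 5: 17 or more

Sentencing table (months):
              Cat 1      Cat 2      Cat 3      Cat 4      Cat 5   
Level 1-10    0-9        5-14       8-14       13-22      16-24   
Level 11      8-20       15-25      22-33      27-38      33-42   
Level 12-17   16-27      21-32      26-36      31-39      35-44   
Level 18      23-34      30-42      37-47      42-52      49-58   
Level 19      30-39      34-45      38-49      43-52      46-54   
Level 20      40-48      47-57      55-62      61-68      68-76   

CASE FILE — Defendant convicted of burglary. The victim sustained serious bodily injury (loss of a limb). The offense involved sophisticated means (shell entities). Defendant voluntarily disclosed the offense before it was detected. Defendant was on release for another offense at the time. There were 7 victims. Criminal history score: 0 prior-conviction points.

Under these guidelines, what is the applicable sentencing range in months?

16-27 months

Base offense level for burglary: 7.
§1 applies (level before this adjustment is 7 < 18, so +1): 7 + 1 = 8.
§2 does not apply.
§3 applies (level before this adjustment is 8 < 16, so +2): 8 + 2 = 10.
§4 applies: 10 − 1 = 9.
§5 applies: 9 + 3 = 12.
§7 applies: 12 + 3 = 15.
Final offense level: 15.
Criminal history: 0 prior points → Category 1 (0-6).
Level 15 falls in the 12-17 band.
Grid: Level 12-17 × Category 1 = 16-27 months.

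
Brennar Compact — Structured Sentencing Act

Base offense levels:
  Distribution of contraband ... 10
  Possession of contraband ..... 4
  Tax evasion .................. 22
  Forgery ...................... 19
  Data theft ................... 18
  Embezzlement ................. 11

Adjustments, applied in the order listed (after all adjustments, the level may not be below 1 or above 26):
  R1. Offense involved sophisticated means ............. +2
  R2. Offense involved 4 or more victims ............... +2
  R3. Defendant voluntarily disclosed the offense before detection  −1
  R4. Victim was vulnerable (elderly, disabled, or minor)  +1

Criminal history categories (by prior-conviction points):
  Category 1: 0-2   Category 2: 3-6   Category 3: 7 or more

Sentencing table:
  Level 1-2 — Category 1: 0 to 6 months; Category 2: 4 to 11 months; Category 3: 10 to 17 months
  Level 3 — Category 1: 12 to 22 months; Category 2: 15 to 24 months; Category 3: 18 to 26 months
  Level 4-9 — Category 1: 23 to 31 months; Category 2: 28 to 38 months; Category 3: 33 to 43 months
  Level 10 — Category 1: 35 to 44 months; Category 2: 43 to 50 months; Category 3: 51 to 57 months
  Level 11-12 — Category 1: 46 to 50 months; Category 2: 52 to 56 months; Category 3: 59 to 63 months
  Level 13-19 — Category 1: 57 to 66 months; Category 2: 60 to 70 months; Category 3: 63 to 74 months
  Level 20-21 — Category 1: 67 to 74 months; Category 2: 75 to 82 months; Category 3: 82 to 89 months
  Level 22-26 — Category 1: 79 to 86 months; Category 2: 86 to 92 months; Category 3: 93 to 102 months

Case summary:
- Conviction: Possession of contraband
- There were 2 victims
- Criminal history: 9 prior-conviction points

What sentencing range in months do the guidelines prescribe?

33-43 months

Base offense level for possession of contraband: 4.
Final offense level: 4.
Criminal history: 9 prior points → Category 3 (7+).
Level 4 falls in the 4-9 band.
Grid: Level 4-9 × Category 3 = 33-43 months.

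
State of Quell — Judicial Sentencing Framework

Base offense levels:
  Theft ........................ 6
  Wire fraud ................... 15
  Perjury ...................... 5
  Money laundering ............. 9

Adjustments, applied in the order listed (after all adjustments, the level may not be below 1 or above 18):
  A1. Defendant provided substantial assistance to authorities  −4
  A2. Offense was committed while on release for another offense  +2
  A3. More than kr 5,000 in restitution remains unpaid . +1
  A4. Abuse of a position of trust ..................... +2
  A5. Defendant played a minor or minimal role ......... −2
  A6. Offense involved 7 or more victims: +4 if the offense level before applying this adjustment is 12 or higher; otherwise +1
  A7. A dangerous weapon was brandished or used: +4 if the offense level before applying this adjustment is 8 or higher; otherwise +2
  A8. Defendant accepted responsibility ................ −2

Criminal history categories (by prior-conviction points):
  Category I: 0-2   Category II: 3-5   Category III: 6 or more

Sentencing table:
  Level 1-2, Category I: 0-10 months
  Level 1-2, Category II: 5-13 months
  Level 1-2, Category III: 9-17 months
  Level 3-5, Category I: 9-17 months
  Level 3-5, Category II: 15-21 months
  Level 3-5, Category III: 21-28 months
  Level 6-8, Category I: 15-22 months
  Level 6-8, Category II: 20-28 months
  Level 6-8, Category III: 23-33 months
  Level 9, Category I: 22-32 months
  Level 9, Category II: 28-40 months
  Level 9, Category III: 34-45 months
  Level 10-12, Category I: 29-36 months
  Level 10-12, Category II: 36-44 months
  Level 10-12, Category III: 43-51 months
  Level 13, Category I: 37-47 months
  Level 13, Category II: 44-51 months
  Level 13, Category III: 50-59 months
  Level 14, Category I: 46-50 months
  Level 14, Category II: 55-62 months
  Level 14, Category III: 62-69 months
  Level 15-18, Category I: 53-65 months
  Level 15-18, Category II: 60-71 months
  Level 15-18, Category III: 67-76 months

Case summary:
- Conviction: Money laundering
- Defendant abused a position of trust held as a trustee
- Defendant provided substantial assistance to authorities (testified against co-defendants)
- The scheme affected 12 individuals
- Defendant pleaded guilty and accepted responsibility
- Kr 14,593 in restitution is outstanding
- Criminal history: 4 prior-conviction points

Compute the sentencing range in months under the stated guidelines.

20-28 months

Base offense level for money laundering: 9.
A1 applies: 9 − 4 = 5.
A3 applies: 5 + 1 = 6.
A4 applies: 6 + 2 = 8.
A6 applies (level before this adjustment is 8 < 12, so +1): 8 + 1 = 9.
A8 applies: 9 − 2 = 7.
Final offense level: 7.
Criminal history: 4 prior points → Category II (3-5).
Level 7 falls in the 6-8 band.
Grid: Level 6-8 × Category II = 20-28 months.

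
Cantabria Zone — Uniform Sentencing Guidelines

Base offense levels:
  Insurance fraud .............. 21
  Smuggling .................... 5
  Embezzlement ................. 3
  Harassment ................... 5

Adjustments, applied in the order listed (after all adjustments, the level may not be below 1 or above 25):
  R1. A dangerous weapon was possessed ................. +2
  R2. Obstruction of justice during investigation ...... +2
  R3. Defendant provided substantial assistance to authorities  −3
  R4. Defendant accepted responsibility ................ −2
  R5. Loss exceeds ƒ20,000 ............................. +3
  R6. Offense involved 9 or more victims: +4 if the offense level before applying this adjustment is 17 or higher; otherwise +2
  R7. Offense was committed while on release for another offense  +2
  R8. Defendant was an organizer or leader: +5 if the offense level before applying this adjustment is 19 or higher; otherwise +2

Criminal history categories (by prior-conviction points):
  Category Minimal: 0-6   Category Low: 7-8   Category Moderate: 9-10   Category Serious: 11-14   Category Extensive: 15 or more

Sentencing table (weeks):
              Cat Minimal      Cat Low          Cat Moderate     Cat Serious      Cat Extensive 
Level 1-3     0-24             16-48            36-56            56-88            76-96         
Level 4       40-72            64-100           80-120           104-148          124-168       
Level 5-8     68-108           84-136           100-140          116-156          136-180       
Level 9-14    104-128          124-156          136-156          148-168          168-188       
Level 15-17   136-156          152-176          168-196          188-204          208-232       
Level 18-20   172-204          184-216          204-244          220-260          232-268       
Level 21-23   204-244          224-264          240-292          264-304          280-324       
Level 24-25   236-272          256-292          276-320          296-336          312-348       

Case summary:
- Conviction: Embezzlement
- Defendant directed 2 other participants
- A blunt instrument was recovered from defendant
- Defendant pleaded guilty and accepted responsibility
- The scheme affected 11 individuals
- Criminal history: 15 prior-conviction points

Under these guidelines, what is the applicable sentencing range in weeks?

Base offense level for embezzlement: 3.
R1 applies: 3 + 2 = 5.
R2 does not apply.
R3 does not apply.
R4 applies: 5 − 2 = 3.
R5 does not apply.
R6 applies (level before this adjustment is 3 < 17, so +2): 3 + 2 = 5.
R8 applies (level before this adjustment is 5 < 19, so +2): 5 + 2 = 7.
Final offense level: 7.
Criminal history: 15 prior points → Category Extensive (15+).
Level 7 falls in the 5-8 band.
Grid: Level 5-8 × Category Extensive = 136-180 weeks.

136-180 weeks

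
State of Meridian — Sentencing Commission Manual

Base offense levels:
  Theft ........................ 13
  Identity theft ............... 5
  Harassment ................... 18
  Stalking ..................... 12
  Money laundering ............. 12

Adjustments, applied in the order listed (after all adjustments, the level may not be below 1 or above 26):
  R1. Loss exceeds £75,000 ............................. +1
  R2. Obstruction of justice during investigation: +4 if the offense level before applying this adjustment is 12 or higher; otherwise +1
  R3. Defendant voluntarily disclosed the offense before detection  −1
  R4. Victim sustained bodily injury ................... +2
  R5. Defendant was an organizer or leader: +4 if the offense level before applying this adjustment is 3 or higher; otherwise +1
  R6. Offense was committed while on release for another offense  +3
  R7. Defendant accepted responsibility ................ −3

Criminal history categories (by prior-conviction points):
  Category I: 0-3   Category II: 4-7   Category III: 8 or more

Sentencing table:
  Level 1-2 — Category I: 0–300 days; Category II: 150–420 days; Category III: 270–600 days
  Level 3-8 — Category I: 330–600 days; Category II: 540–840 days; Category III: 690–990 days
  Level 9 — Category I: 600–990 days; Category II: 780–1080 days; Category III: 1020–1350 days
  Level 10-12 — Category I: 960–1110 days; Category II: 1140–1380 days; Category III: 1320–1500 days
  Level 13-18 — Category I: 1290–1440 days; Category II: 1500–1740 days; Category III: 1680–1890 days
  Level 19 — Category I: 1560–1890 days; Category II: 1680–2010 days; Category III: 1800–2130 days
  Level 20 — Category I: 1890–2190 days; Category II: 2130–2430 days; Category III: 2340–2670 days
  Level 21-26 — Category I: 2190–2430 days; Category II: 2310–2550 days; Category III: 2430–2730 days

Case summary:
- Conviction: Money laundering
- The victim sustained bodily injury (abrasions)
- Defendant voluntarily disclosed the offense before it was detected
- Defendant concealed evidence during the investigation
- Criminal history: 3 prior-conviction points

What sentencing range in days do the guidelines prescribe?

Base offense level for money laundering: 12.
R1 does not apply.
R2 applies (level before this adjustment is 12 ≥ 12, so +4): 12 + 4 = 16.
R3 applies: 16 − 1 = 15.
R4 applies: 15 + 2 = 17.
R5 does not apply.
R6 does not apply.
R7 does not apply.
Final offense level: 17.
Criminal history: 3 prior points → Category I (0-3).
Level 17 falls in the 13-18 band.
Grid: Level 13-18 × Category I = 1290-1440 days.

1290-1440 days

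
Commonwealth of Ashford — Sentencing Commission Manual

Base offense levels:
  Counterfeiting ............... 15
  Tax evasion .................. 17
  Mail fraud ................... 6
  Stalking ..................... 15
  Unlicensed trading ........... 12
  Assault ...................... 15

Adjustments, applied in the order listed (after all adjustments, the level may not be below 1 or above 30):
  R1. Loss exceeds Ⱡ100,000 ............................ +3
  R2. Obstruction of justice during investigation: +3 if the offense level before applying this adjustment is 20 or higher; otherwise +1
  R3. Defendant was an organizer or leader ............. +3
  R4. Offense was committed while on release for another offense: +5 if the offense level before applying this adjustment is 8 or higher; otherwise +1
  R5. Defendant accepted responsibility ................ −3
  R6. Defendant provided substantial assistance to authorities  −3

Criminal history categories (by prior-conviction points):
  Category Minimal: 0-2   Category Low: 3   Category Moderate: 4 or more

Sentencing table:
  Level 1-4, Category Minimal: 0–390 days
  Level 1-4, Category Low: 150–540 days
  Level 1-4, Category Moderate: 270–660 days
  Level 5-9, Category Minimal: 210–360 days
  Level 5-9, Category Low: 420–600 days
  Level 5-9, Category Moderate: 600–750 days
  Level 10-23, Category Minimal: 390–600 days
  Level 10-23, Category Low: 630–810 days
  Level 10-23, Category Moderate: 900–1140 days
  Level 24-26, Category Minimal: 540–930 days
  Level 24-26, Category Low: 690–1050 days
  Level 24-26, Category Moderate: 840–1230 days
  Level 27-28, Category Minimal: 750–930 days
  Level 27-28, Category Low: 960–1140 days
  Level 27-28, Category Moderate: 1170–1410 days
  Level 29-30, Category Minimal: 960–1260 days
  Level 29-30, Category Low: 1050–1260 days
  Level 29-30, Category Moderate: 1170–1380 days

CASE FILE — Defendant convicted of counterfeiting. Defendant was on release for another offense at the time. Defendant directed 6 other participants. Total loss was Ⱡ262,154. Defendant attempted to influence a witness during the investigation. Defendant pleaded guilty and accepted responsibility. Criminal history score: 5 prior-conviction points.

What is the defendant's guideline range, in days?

Base offense level for counterfeiting: 15.
R1 applies: 15 + 3 = 18.
R2 applies (level before this adjustment is 18 < 20, so +1): 18 + 1 = 19.
R3 applies: 19 + 3 = 22.
R4 applies (level before this adjustment is 22 ≥ 8, so +5): 22 + 5 = 27.
R5 applies: 27 − 3 = 24.
R6 does not apply.
Final offense level: 24.
Criminal history: 5 prior points → Category Moderate (4+).
Level 24 falls in the 24-26 band.
Grid: Level 24-26 × Category Moderate = 840-1230 days.

840-1230 days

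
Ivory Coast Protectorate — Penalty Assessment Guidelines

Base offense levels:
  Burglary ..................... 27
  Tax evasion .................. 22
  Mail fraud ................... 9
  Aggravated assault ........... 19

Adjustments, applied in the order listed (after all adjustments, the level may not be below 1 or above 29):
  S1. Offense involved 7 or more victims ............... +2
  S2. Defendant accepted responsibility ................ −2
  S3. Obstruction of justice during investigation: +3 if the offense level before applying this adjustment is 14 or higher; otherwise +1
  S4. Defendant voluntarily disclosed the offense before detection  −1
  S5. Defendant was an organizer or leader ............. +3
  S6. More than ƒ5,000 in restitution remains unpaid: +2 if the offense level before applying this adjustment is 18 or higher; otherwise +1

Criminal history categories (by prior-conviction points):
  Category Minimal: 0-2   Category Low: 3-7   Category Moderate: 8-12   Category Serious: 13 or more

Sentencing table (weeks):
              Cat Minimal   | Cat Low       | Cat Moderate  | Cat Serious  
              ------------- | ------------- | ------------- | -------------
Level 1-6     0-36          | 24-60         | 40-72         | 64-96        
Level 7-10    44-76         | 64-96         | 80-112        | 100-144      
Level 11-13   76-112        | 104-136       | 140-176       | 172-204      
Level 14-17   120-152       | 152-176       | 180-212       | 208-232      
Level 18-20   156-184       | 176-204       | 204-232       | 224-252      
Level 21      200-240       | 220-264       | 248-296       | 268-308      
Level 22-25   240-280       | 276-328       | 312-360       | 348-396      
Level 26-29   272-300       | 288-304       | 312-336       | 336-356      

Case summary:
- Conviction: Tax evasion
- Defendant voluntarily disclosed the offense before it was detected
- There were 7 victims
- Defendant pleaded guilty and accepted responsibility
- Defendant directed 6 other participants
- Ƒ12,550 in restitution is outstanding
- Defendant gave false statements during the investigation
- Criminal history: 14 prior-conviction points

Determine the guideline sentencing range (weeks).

336-356 weeks

Base offense level for tax evasion: 22.
S1 applies: 22 + 2 = 24.
S2 applies: 24 − 2 = 22.
S3 applies (level before this adjustment is 22 ≥ 14, so +3): 22 + 3 = 25.
S4 applies: 25 − 1 = 24.
S5 applies: 24 + 3 = 27.
S6 applies (level before this adjustment is 27 ≥ 18, so +2): 27 + 2 = 29.
Final offense level: 29.
Criminal history: 14 prior points → Category Serious (13+).
Level 29 falls in the 26-29 band.
Grid: Level 26-29 × Category Serious = 336-356 weeks.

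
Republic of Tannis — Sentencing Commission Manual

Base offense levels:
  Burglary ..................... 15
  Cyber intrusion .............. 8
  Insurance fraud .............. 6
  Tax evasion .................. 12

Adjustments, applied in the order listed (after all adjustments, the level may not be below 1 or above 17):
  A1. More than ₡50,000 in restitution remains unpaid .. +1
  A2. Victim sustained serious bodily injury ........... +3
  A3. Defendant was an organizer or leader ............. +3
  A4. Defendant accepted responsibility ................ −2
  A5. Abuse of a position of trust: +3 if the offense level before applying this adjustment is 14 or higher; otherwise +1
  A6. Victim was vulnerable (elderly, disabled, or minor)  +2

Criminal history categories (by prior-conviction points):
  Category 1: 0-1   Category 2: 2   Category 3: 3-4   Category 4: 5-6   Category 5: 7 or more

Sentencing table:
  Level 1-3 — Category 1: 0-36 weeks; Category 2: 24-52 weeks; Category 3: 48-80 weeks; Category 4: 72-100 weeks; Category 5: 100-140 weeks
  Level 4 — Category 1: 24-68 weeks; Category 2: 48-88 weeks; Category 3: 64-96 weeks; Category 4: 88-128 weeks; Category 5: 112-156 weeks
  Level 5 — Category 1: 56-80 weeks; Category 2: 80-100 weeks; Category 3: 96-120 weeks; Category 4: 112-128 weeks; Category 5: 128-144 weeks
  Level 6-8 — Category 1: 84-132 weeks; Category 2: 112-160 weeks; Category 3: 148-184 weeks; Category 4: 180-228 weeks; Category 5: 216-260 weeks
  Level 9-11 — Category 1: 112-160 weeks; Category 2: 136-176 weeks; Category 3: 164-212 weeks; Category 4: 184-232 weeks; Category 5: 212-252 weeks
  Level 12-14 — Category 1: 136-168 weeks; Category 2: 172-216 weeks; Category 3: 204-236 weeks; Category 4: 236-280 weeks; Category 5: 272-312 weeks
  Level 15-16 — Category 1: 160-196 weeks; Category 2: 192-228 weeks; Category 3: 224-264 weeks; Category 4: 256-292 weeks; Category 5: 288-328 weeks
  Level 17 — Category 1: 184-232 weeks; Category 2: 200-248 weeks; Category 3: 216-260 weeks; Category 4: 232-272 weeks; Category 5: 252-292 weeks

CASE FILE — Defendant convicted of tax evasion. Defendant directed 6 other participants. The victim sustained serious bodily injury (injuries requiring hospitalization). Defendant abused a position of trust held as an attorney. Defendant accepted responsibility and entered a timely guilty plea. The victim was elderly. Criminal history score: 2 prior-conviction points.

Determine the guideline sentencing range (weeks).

200-248 weeks

Base offense level for tax evasion: 12.
A1 does not apply.
A2 applies: 12 + 3 = 15.
A3 applies: 15 + 3 = 18.
A4 applies: 18 − 2 = 16.
A5 applies (level before this adjustment is 16 ≥ 14, so +3): 16 + 3 = 19.
A6 applies: 19 + 2 = 21.
Level 21 exceeds the maximum of 17; capped at 17.
Final offense level: 17.
Criminal history: 2 prior points → Category 2 (2).
Level 17 falls in the 17 band.
Grid: Level 17 × Category 2 = 200-248 weeks.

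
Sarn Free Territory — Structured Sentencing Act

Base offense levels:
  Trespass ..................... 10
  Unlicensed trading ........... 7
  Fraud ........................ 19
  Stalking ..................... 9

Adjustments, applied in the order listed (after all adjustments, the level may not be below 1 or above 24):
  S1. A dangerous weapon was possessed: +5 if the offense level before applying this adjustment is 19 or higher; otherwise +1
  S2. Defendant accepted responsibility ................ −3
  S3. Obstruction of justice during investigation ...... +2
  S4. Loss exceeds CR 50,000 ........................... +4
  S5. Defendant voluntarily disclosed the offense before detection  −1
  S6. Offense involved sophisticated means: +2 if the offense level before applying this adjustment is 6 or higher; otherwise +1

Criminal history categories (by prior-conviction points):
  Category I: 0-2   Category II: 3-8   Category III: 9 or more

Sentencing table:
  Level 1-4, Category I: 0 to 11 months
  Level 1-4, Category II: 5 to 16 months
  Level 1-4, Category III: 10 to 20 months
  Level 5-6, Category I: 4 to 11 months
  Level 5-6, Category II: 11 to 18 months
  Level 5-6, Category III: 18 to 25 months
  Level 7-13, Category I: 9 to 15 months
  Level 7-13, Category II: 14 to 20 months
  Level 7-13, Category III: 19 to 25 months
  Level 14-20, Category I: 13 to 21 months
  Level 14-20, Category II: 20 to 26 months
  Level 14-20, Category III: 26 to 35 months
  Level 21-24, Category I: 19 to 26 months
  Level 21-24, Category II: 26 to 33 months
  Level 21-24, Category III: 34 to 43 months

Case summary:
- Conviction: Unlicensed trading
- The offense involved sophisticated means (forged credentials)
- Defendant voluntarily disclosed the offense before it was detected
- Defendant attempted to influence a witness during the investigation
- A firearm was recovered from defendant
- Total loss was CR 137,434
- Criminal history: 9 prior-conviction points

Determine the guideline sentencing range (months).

26-35 months

Base offense level for unlicensed trading: 7.
S1 applies (level before this adjustment is 7 < 19, so +1): 7 + 1 = 8.
S2 does not apply.
S3 applies: 8 + 2 = 10.
S4 applies: 10 + 4 = 14.
S5 applies: 14 − 1 = 13.
S6 applies (level before this adjustment is 13 ≥ 6, so +2): 13 + 2 = 15.
Final offense level: 15.
Criminal history: 9 prior points → Category III (9+).
Level 15 falls in the 14-20 band.
Grid: Level 14-20 × Category III = 26-35 months.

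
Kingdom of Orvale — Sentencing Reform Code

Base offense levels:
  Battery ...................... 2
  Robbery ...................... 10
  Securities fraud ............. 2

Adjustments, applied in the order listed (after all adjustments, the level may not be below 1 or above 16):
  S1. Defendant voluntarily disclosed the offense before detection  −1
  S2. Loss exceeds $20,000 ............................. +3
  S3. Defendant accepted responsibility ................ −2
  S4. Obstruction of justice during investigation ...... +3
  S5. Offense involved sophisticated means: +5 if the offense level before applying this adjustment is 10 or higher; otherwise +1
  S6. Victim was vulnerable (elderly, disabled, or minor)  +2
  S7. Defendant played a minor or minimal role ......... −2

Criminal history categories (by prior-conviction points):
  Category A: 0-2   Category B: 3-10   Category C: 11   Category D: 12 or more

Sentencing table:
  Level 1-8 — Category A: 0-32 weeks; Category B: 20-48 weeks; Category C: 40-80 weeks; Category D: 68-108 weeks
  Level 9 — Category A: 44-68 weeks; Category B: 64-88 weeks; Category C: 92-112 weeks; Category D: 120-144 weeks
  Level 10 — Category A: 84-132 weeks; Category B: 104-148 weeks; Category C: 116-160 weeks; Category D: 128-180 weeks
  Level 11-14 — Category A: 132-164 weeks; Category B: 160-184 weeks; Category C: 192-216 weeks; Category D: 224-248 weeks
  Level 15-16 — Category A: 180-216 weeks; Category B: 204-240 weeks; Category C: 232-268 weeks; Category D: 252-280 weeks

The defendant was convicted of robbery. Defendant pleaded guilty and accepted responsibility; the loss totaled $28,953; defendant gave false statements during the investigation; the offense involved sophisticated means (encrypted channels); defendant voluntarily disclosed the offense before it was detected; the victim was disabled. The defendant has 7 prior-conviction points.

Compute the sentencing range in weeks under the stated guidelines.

204-240 weeks

Base offense level for robbery: 10.
S1 applies: 10 − 1 = 9.
S2 applies: 9 + 3 = 12.
S3 applies: 12 − 2 = 10.
S4 applies: 10 + 3 = 13.
S5 applies (level before this adjustment is 13 ≥ 10, so +5): 13 + 5 = 18.
S6 applies: 18 + 2 = 20.
S7 does not apply.
Level 20 exceeds the maximum of 16; capped at 16.
Final offense level: 16.
Criminal history: 7 prior points → Category B (3-10).
Level 16 falls in the 15-16 band.
Grid: Level 15-16 × Category B = 204-240 weeks.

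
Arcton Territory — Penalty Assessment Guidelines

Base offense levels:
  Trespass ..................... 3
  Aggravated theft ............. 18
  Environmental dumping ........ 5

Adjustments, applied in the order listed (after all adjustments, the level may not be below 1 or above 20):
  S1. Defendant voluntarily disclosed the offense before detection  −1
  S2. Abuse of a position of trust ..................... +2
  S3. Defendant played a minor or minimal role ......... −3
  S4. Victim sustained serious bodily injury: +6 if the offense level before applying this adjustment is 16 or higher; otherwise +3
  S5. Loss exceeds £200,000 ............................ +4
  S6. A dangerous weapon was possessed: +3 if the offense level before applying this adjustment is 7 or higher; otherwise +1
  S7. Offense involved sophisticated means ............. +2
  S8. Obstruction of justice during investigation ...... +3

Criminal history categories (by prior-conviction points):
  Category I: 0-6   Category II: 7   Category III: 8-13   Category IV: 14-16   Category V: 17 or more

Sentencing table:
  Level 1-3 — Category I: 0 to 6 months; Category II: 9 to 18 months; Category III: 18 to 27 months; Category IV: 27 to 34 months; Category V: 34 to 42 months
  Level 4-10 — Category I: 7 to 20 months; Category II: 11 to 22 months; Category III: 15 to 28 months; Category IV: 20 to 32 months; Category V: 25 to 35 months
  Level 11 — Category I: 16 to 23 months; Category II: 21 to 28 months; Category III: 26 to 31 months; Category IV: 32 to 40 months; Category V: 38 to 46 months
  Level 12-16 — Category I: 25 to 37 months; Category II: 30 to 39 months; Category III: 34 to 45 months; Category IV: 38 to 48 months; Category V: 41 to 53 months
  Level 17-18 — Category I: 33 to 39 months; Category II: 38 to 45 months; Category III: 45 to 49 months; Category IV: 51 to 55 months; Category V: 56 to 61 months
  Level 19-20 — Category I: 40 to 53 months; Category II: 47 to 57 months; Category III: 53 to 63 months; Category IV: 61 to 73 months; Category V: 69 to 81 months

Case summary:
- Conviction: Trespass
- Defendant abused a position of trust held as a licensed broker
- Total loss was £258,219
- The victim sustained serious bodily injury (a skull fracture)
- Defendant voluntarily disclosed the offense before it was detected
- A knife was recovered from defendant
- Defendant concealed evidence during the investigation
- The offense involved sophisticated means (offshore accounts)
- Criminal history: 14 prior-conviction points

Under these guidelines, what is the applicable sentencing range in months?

61-73 months

Base offense level for trespass: 3.
S1 applies: 3 − 1 = 2.
S2 applies: 2 + 2 = 4.
S3 does not apply.
S4 applies (level before this adjustment is 4 < 16, so +3): 4 + 3 = 7.
S5 applies: 7 + 4 = 11.
S6 applies (level before this adjustment is 11 ≥ 7, so +3): 11 + 3 = 14.
S7 applies: 14 + 2 = 16.
S8 applies: 16 + 3 = 19.
Final offense level: 19.
Criminal history: 14 prior points → Category IV (14-16).
Level 19 falls in the 19-20 band.
Grid: Level 19-20 × Category IV = 61-73 months.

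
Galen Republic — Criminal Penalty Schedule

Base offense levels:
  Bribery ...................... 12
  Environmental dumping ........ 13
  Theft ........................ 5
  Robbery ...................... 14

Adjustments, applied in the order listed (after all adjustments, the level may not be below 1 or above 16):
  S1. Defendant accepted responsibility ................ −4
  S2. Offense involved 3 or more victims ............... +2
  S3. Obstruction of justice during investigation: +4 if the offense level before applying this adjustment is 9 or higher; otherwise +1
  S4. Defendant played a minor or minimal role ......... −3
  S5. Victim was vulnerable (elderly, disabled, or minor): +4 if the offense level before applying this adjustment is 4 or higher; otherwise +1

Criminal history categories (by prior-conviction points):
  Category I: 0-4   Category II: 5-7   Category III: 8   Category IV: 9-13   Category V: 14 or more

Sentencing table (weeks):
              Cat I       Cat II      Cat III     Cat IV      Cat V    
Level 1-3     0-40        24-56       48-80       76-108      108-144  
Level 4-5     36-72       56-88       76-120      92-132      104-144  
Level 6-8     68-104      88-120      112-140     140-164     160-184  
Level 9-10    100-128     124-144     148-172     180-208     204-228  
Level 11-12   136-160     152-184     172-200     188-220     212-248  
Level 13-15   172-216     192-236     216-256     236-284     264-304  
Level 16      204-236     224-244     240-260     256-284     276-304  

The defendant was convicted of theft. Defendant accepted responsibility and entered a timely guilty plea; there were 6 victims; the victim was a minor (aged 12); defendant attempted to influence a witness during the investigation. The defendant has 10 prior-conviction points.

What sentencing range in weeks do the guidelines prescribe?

Base offense level for theft: 5.
S1 applies: 5 − 4 = 1.
S2 applies: 1 + 2 = 3.
S3 applies (level before this adjustment is 3 < 9, so +1): 3 + 1 = 4.
S4 does not apply.
S5 applies (level before this adjustment is 4 ≥ 4, so +4): 4 + 4 = 8.
Final offense level: 8.
Criminal history: 10 prior points → Category IV (9-13).
Level 8 falls in the 6-8 band.
Grid: Level 6-8 × Category IV = 140-164 weeks.

140-164 weeks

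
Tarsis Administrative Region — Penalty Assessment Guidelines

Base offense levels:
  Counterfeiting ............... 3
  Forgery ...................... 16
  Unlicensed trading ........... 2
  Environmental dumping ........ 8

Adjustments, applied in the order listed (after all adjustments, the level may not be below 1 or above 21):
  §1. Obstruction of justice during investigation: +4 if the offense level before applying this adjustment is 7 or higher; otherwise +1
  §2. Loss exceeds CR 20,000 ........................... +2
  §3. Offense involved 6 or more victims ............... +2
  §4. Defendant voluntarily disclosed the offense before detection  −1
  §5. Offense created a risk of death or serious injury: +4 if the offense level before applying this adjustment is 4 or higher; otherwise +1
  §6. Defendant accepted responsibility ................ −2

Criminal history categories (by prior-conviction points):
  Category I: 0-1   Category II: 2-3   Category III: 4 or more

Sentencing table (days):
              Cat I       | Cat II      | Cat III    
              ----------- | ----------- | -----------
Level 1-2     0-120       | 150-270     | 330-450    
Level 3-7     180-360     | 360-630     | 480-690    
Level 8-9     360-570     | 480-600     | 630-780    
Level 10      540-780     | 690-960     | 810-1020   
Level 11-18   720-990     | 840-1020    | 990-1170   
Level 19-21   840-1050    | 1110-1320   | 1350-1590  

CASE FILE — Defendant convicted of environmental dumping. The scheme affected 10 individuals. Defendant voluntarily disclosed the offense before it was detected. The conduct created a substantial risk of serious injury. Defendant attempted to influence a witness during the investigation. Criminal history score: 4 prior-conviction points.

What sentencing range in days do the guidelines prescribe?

Base offense level for environmental dumping: 8.
§1 applies (level before this adjustment is 8 ≥ 7, so +4): 8 + 4 = 12.
§2 does not apply.
§3 applies: 12 + 2 = 14.
§4 applies: 14 − 1 = 13.
§5 applies (level before this adjustment is 13 ≥ 4, so +4): 13 + 4 = 17.
Final offense level: 17.
Criminal history: 4 prior points → Category III (4+).
Level 17 falls in the 11-18 band.
Grid: Level 11-18 × Category III = 990-1170 days.

990-1170 days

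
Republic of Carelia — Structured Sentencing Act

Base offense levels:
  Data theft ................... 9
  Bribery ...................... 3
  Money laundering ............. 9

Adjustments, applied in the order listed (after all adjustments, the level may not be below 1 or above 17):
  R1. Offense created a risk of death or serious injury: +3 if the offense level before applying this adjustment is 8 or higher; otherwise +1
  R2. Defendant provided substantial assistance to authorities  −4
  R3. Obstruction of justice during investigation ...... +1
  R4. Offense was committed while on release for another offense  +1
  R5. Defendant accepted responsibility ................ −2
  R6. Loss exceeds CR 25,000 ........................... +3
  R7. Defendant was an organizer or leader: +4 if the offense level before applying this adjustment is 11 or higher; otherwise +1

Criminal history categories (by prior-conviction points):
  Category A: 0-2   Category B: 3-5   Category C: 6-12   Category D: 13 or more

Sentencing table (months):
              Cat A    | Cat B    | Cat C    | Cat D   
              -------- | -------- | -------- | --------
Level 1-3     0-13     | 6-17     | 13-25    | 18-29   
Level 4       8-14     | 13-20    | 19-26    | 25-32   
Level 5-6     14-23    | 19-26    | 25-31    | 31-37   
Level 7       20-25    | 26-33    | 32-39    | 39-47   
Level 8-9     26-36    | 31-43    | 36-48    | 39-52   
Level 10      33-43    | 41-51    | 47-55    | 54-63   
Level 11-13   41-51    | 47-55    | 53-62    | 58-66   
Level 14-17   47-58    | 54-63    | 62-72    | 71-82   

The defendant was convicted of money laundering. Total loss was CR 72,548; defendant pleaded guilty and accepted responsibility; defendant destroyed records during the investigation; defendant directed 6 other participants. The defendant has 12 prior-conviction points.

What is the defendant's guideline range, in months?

62-72 months

Base offense level for money laundering: 9.
R1 does not apply.
R2 does not apply.
R3 applies: 9 + 1 = 10.
R5 applies: 10 − 2 = 8.
R6 applies: 8 + 3 = 11.
R7 applies (level before this adjustment is 11 ≥ 11, so +4): 11 + 4 = 15.
Final offense level: 15.
Criminal history: 12 prior points → Category C (6-12).
Level 15 falls in the 14-17 band.
Grid: Level 14-17 × Category C = 62-72 months.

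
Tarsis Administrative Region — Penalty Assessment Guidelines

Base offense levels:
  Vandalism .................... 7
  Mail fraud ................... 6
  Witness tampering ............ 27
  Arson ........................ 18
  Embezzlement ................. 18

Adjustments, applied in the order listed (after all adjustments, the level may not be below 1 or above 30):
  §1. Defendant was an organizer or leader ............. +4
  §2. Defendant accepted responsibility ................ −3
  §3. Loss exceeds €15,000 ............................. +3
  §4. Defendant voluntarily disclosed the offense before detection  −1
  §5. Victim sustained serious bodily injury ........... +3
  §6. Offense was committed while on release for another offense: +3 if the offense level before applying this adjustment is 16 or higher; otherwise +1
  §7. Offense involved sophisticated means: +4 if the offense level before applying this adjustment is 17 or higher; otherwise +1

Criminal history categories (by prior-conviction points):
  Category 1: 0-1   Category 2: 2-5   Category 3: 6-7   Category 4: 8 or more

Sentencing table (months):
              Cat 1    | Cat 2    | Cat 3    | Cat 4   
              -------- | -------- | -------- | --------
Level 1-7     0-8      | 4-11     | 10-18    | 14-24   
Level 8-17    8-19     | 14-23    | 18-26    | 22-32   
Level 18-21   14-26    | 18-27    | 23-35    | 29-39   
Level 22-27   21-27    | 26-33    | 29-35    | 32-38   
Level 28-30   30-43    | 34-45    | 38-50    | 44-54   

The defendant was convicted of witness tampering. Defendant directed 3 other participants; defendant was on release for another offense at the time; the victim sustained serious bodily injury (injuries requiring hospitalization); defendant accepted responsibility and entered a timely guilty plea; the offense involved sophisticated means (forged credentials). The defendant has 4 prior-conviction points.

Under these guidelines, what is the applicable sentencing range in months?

Base offense level for witness tampering: 27.
§1 applies: 27 + 4 = 31.
§2 applies: 31 − 3 = 28.
§3 does not apply.
§4 does not apply.
§5 applies: 28 + 3 = 31.
§6 applies (level before this adjustment is 31 ≥ 16, so +3): 31 + 3 = 34.
§7 applies (level before this adjustment is 34 ≥ 17, so +4): 34 + 4 = 38.
Level 38 exceeds the maximum of 30; capped at 30.
Final offense level: 30.
Criminal history: 4 prior points → Category 2 (2-5).
Level 30 falls in the 28-30 band.
Grid: Level 28-30 × Category 2 = 34-45 months.

34-45 months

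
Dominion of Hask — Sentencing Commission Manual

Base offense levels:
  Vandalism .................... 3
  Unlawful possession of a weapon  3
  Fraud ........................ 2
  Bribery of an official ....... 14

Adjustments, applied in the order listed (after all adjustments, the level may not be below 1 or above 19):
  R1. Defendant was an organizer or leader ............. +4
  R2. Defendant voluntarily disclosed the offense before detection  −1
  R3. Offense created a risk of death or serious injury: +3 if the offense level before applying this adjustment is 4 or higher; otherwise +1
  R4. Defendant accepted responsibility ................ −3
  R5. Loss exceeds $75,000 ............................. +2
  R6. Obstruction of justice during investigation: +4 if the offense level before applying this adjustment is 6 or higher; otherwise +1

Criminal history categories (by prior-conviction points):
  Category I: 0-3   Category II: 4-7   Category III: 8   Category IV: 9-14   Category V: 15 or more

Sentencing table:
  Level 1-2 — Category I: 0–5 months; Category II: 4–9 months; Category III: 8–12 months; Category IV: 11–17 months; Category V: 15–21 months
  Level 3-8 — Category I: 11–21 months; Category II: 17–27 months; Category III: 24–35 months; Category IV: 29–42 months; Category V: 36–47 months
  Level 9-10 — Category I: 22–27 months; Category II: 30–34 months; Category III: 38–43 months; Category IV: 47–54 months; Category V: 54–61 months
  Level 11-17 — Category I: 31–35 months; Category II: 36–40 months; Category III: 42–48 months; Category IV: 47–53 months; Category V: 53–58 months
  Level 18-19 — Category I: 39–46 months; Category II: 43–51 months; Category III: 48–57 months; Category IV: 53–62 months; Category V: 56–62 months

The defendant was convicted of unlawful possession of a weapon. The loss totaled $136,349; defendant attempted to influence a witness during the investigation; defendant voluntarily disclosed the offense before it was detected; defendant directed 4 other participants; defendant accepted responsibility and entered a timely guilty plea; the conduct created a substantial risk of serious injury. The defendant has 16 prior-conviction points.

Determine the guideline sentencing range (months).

Base offense level for unlawful possession of a weapon: 3.
R1 applies: 3 + 4 = 7.
R2 applies: 7 − 1 = 6.
R3 applies (level before this adjustment is 6 ≥ 4, so +3): 6 + 3 = 9.
R4 applies: 9 − 3 = 6.
R5 applies: 6 + 2 = 8.
R6 applies (level before this adjustment is 8 ≥ 6, so +4): 8 + 4 = 12.
Final offense level: 12.
Criminal history: 16 prior points → Category V (15+).
Level 12 falls in the 11-17 band.
Grid: Level 11-17 × Category V = 53-58 months.

53-58 months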